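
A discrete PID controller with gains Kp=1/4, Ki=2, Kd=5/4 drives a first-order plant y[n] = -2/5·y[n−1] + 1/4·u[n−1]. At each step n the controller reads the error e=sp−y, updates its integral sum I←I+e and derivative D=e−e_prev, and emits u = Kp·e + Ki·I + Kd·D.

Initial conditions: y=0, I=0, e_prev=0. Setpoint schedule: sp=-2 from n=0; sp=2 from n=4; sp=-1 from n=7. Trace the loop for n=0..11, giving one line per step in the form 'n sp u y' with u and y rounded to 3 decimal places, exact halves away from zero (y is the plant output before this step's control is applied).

0 -2 -7.000 0.000
1 -2 -2.375 -1.750
2 -2 -11.559 0.106
3 -2 -2.816 -2.932
4 2 -2.654 0.469
5 2 4.279 -0.851
6 2 0.417 1.410
7 -1 0.468 -0.460
8 -1 -1.863 0.301
9 -1 -0.409 -0.586
10 -1 -4.860 0.132
11 -1 -1.326 -1.268

(exact arithmetic carried between steps; '≈' marks a value shown rounded to 6 d.p. or computed from one; I and e_prev carry over from the previous line; the table rounds u and y to 3 d.p., halves away from zero)
n=0: y=0, sp=-2, e=sp−y=-2; I=-2, D=e−e_prev=-2; u=1/4·(-2)+2·(-2)+5/4·(-2)=-7; next y=-2/5·0+1/4·(-7)=-1.75
n=1: y=-1.75, sp=-2, e=sp−y=-0.25; I=-2.25, D=e−e_prev=1.75; u=1/4·(-0.25)+2·(-2.25)+5/4·1.75=-2.375; next y=-2/5·(-1.75)+1/4·(-2.375)=0.10625
n=2: y=0.10625, sp=-2, e=sp−y=-2.10625; I=-4.35625, D=e−e_prev=-1.85625; u=1/4·(-2.10625)+2·(-4.35625)+5/4·(-1.85625)=-11.559375; next y=-2/5·0.10625+1/4·(-11.559375)≈-2.932344
n=3: y≈-2.932344, sp=-2, e=sp−y≈0.932344; I≈-3.423906, D=e−e_prev≈3.038594; u=1/4·0.932344+2·(-3.423906)+5/4·3.038594≈-2.816484; next y=-2/5·(-2.932344)+1/4·(-2.816484)≈0.468816
n=4: y≈0.468816, sp=2, e=sp−y≈1.531184; I≈-1.892723, D=e−e_prev≈0.598840; u=1/4·1.531184+2·(-1.892723)+5/4·0.598840≈-2.654100; next y=-2/5·0.468816+1/4·(-2.654100)≈-0.851051
n=5: y≈-0.851051, sp=2, e=sp−y≈2.851051; I≈0.958329, D=e−e_prev≈1.319868; u=1/4·2.851051+2·0.958329+5/4·1.319868≈4.279255; next y=-2/5·(-0.851051)+1/4·4.279255≈1.410234
n=6: y≈1.410234, sp=2, e=sp−y≈0.589766; I≈1.548094, D=e−e_prev≈-2.261286; u=1/4·0.589766+2·1.548094+5/4·(-2.261286)≈0.417023; next y=-2/5·1.410234+1/4·0.417023≈-0.459838
n=7: y≈-0.459838, sp=-1, e=sp−y≈-0.540162; I≈1.007932, D=e−e_prev≈-1.129928; u=1/4·(-0.540162)+2·1.007932+5/4·(-1.129928)≈0.468415; next y=-2/5·(-0.459838)+1/4·0.468415≈0.301039
n=8: y≈0.301039, sp=-1, e=sp−y≈-1.301039; I≈-0.293107, D=e−e_prev≈-0.760877; u=1/4·(-1.301039)+2·(-0.293107)+5/4·(-0.760877)≈-1.862569; next y=-2/5·0.301039+1/4·(-1.862569)≈-0.586058
n=9: y≈-0.586058, sp=-1, e=sp−y≈-0.413942; I≈-0.707049, D=e−e_prev≈0.887097; u=1/4·(-0.413942)+2·(-0.707049)+5/4·0.887097≈-0.408712; next y=-2/5·(-0.586058)+1/4·(-0.408712)≈0.132245
n=10: y≈0.132245, sp=-1, e=sp−y≈-1.132245; I≈-1.839294, D=e−e_prev≈-0.718303; u=1/4·(-1.132245)+2·(-1.839294)+5/4·(-0.718303)≈-4.859528; next y=-2/5·0.132245+1/4·(-4.859528)≈-1.267780
n=11: y≈-1.267780, sp=-1, e=sp−y≈0.267780; I≈-1.571514, D=e−e_prev≈1.400025; u=1/4·0.267780+2·(-1.571514)+5/4·1.400025≈-1.326051; next y=-2/5·(-1.267780)+1/4·(-1.326051)≈0.175599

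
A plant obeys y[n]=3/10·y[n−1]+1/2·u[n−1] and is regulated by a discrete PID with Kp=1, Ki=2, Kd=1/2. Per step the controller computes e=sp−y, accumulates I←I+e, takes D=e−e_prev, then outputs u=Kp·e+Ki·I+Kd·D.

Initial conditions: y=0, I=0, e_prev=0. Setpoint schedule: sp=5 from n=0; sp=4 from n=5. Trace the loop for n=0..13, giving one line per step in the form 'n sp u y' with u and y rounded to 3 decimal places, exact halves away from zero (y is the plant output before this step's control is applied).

(exact arithmetic carried between steps; '≈' marks a value shown rounded to 6 d.p. or computed from one; I and e_prev carry over from the previous line; the table rounds u and y to 3 d.p., halves away from zero)
n=0: y=0, sp=5, e=sp−y=5; I=5, D=e−e_prev=5; u=1·5+2·5+1/2·5=17.5; next y=3/10·0+1/2·17.5=8.75
n=1: y=8.75, sp=5, e=sp−y=-3.75; I=1.25, D=e−e_prev=-8.75; u=1·(-3.75)+2·1.25+1/2·(-8.75)=-5.625; next y=3/10·8.75+1/2·(-5.625)=-0.1875
n=2: y=-0.1875, sp=5, e=sp−y=5.1875; I=6.4375, D=e−e_prev=8.9375; u=1·5.1875+2·6.4375+1/2·8.9375=22.53125; next y=3/10·(-0.1875)+1/2·22.53125=11.209375
n=3: y=11.209375, sp=5, e=sp−y=-6.209375; I=0.228125, D=e−e_prev=-11.396875; u=1·(-6.209375)+2·0.228125+1/2·(-11.396875)≈-11.451563; next y=3/10·11.209375+1/2·(-11.451563)≈-2.362969
n=4: y≈-2.362969, sp=5, e=sp−y≈7.362969; I≈7.591094, D=e−e_prev≈13.572344; u=1·7.362969+2·7.591094+1/2·13.572344≈29.331328; next y=3/10·(-2.362969)+1/2·29.331328≈13.956773
n=5: y≈13.956773, sp=4, e=sp−y≈-9.956773; I≈-2.365680, D=e−e_prev≈-17.319742; u=1·(-9.956773)+2·(-2.365680)+1/2·(-17.319742)≈-23.348004; next y=3/10·13.956773+1/2·(-23.348004)≈-7.486970
n=6: y≈-7.486970, sp=4, e=sp−y≈11.486970; I≈9.121290, D=e−e_prev≈21.443743; u=1·11.486970+2·9.121290+1/2·21.443743≈40.451422; next y=3/10·(-7.486970)+1/2·40.451422≈17.979620
n=7: y≈17.979620, sp=4, e=sp−y≈-13.979620; I≈-4.858330, D=e−e_prev≈-25.466590; u=1·(-13.979620)+2·(-4.858330)+1/2·(-25.466590)≈-36.429575; next y=3/10·17.979620+1/2·(-36.429575)≈-12.820901
n=8: y≈-12.820901, sp=4, e=sp−y≈16.820901; I≈11.962572, D=e−e_prev≈30.800521; u=1·16.820901+2·11.962572+1/2·30.800521≈56.146305; next y=3/10·(-12.820901)+1/2·56.146305≈24.226882
n=9: y≈24.226882, sp=4, e=sp−y≈-20.226882; I≈-8.264311, D=e−e_prev≈-37.047783; u=1·(-20.226882)+2·(-8.264311)+1/2·(-37.047783)≈-55.279395; next y=3/10·24.226882+1/2·(-55.279395)≈-20.371633
n=10: y≈-20.371633, sp=4, e=sp−y≈24.371633; I≈16.107322, D=e−e_prev≈44.598515; u=1·24.371633+2·16.107322+1/2·44.598515≈78.885535; next y=3/10·(-20.371633)+1/2·78.885535≈33.331278
n=11: y≈33.331278, sp=4, e=sp−y≈-29.331278; I≈-13.223955, D=e−e_prev≈-53.702911; u=1·(-29.331278)+2·(-13.223955)+1/2·(-53.702911)≈-82.630644; next y=3/10·33.331278+1/2·(-82.630644)≈-31.315938
n=12: y≈-31.315938, sp=4, e=sp−y≈35.315938; I≈22.091983, D=e−e_prev≈64.647216; u=1·35.315938+2·22.091983+1/2·64.647216≈111.823513; next y=3/10·(-31.315938)+1/2·111.823513≈46.516975
n=13: y≈46.516975, sp=4, e=sp−y≈-42.516975; I≈-20.424992, D=e−e_prev≈-77.832913; u=1·(-42.516975)+2·(-20.424992)+1/2·(-77.832913)≈-122.283415; next y=3/10·46.516975+1/2·(-122.283415)≈-47.186615

0 5 17.500 0.000
1 5 -5.625 8.750
2 5 22.531 -0.188
3 5 -11.452 11.209
4 5 29.331 -2.363
5 4 -23.348 13.957
6 4 40.451 -7.487
7 4 -36.430 17.980
8 4 56.146 -12.821
9 4 -55.279 24.227
10 4 78.886 -20.372
11 4 -82.631 33.331
12 4 111.824 -31.316
13 4 -122.283 46.517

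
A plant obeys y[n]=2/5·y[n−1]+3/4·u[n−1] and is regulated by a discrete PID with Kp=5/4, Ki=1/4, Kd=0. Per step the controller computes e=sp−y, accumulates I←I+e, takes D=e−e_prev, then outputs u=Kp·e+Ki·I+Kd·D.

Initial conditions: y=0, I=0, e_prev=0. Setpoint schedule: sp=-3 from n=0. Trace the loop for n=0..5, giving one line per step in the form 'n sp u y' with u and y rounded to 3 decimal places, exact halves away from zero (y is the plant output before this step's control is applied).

0 -3 -4.500 0.000
1 -3 -0.188 -3.375
2 -3 -2.920 -1.491
3 -3 -1.354 -2.786
4 -3 -2.392 -2.130
5 -3 -1.835 -2.646

(exact arithmetic carried between steps; '≈' marks a value shown rounded to 6 d.p. or computed from one; I and e_prev carry over from the previous line; the table rounds u and y to 3 d.p., halves away from zero)
n=0: y=0, sp=-3, e=sp−y=-3; I=-3, D=e−e_prev=-3; u=5/4·(-3)+1/4·(-3)+0·(-3)=-4.5; next y=2/5·0+3/4·(-4.5)=-3.375
n=1: y=-3.375, sp=-3, e=sp−y=0.375; I=-2.625, D=e−e_prev=3.375; u=5/4·0.375+1/4·(-2.625)+0·3.375=-0.1875; next y=2/5·(-3.375)+3/4·(-0.1875)=-1.490625
n=2: y=-1.490625, sp=-3, e=sp−y=-1.509375; I=-4.134375, D=e−e_prev=-1.884375; u=5/4·(-1.509375)+1/4·(-4.134375)+0·(-1.884375)≈-2.920313; next y=2/5·(-1.490625)+3/4·(-2.920313)≈-2.786484
n=3: y≈-2.786484, sp=-3, e=sp−y≈-0.213516; I≈-4.347891, D=e−e_prev≈1.295859; u=5/4·(-0.213516)+1/4·(-4.347891)+0·1.295859≈-1.353867; next y=2/5·(-2.786484)+3/4·(-1.353867)≈-2.129994
n=4: y≈-2.129994, sp=-3, e=sp−y≈-0.870006; I≈-5.217896, D=e−e_prev≈-0.656490; u=5/4·(-0.870006)+1/4·(-5.217896)+0·(-0.656490)≈-2.391981; next y=2/5·(-2.129994)+3/4·(-2.391981)≈-2.645984
n=5: y≈-2.645984, sp=-3, e=sp−y≈-0.354016; I≈-5.571913, D=e−e_prev≈0.515990; u=5/4·(-0.354016)+1/4·(-5.571913)+0·0.515990≈-1.835499; next y=2/5·(-2.645984)+3/4·(-1.835499)≈-2.435017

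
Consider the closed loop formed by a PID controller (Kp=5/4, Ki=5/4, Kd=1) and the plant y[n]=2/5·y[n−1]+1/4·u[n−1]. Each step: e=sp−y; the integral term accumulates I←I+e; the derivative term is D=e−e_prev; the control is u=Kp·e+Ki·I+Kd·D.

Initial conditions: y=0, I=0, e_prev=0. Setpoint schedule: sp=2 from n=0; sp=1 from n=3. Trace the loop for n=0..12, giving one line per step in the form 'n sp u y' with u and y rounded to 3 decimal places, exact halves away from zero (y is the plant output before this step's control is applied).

(exact arithmetic carried between steps; '≈' marks a value shown rounded to 6 d.p. or computed from one; I and e_prev carry over from the previous line; the table rounds u and y to 3 d.p., halves away from zero)
n=0: y=0, sp=2, e=sp−y=2; I=2, D=e−e_prev=2; u=5/4·2+5/4·2+1·2=7; next y=2/5·0+1/4·7=1.75
n=1: y=1.75, sp=2, e=sp−y=0.25; I=2.25, D=e−e_prev=-1.75; u=5/4·0.25+5/4·2.25+1·(-1.75)=1.375; next y=2/5·1.75+1/4·1.375=1.04375
n=2: y=1.04375, sp=2, e=sp−y=0.95625; I=3.20625, D=e−e_prev=0.70625; u=5/4·0.95625+5/4·3.20625+1·0.70625=5.909375; next y=2/5·1.04375+1/4·5.909375≈1.894844
n=3: y≈1.894844, sp=1, e=sp−y≈-0.894844; I≈2.311406, D=e−e_prev≈-1.851094; u=5/4·(-0.894844)+5/4·2.311406+1·(-1.851094)≈-0.080391; next y=2/5·1.894844+1/4·(-0.080391)≈0.737840
n=4: y≈0.737840, sp=1, e=sp−y≈0.262160; I≈2.573566, D=e−e_prev≈1.157004; u=5/4·0.262160+5/4·2.573566+1·1.157004≈4.701662; next y=2/5·0.737840+1/4·4.701662≈1.470551
n=5: y≈1.470551, sp=1, e=sp−y≈-0.470551; I≈2.103015, D=e−e_prev≈-0.732712; u=5/4·(-0.470551)+5/4·2.103015+1·(-0.732712)≈1.307868; next y=2/5·1.470551+1/4·1.307868≈0.915188
n=6: y≈0.915188, sp=1, e=sp−y≈0.084812; I≈2.187827, D=e−e_prev≈0.555364; u=5/4·0.084812+5/4·2.187827+1·0.555364≈3.396164; next y=2/5·0.915188+1/4·3.396164≈1.215116
n=7: y≈1.215116, sp=1, e=sp−y≈-0.215116; I≈1.972711, D=e−e_prev≈-0.299928; u=5/4·(-0.215116)+5/4·1.972711+1·(-0.299928)≈1.897066; next y=2/5·1.215116+1/4·1.897066≈0.960313
n=8: y≈0.960313, sp=1, e=sp−y≈0.039687; I≈2.012399, D=e−e_prev≈0.254803; u=5/4·0.039687+5/4·2.012399+1·0.254803≈2.819910; next y=2/5·0.960313+1/4·2.819910≈1.089103
n=9: y≈1.089103, sp=1, e=sp−y≈-0.089103; I≈1.923296, D=e−e_prev≈-0.128790; u=5/4·(-0.089103)+5/4·1.923296+1·(-0.128790)≈2.163952; next y=2/5·1.089103+1/4·2.163952≈0.976629
n=10: y≈0.976629, sp=1, e=sp−y≈0.023371; I≈1.946667, D=e−e_prev≈0.112474; u=5/4·0.023371+5/4·1.946667+1·0.112474≈2.575021; next y=2/5·0.976629+1/4·2.575021≈1.034407
n=11: y≈1.034407, sp=1, e=sp−y≈-0.034407; I≈1.912260, D=e−e_prev≈-0.057778; u=5/4·(-0.034407)+5/4·1.912260+1·(-0.057778)≈2.289539; next y=2/5·1.034407+1/4·2.289539≈0.986147
n=12: y≈0.986147, sp=1, e=sp−y≈0.013853; I≈1.926113, D=e−e_prev≈0.048259; u=5/4·0.013853+5/4·1.926113+1·0.048259≈2.473216; next y=2/5·0.986147+1/4·2.473216≈1.012763

0 2 7.000 0.000
1 2 1.375 1.750
2 2 5.909 1.044
3 1 -0.080 1.895
4 1 4.702 0.738
5 1 1.308 1.471
6 1 3.396 0.915
7 1 1.897 1.215
8 1 2.820 0.960
9 1 2.164 1.089
10 1 2.575 0.977
11 1 2.290 1.034
12 1 2.473 0.986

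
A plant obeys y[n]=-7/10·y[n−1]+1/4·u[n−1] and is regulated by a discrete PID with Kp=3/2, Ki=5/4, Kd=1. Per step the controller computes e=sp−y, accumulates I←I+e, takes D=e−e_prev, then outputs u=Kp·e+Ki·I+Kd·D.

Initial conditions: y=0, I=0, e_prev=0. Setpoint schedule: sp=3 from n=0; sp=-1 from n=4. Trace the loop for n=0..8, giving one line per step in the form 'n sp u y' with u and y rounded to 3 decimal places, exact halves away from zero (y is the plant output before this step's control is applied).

0 3 11.250 0.000
1 3 1.453 2.813
2 3 21.067 -1.605
3 3 -7.579 6.391
4 -1 29.025 -6.368
5 -1 -40.832 11.714
6 -1 74.314 -18.408
7 -1 -121.068 31.464
8 -1 202.309 -52.292

(exact arithmetic carried between steps; '≈' marks a value shown rounded to 6 d.p. or computed from one; I and e_prev carry over from the previous line; the table rounds u and y to 3 d.p., halves away from zero)
n=0: y=0, sp=3, e=sp−y=3; I=3, D=e−e_prev=3; u=3/2·3+5/4·3+1·3=11.25; next y=-7/10·0+1/4·11.25=2.8125
n=1: y=2.8125, sp=3, e=sp−y=0.1875; I=3.1875, D=e−e_prev=-2.8125; u=3/2·0.1875+5/4·3.1875+1·(-2.8125)=1.453125; next y=-7/10·2.8125+1/4·1.453125≈-1.605469
n=2: y≈-1.605469, sp=3, e=sp−y≈4.605469; I≈7.792969, D=e−e_prev≈4.417969; u=3/2·4.605469+5/4·7.792969+1·4.417969≈21.067383; next y=-7/10·(-1.605469)+1/4·21.067383≈6.390674
n=3: y≈6.390674, sp=3, e=sp−y≈-3.390674; I≈4.402295, D=e−e_prev≈-7.996143; u=3/2·(-3.390674)+5/4·4.402295+1·(-7.996143)≈-7.579285; next y=-7/10·6.390674+1/4·(-7.579285)≈-6.368293
n=4: y≈-6.368293, sp=-1, e=sp−y≈5.368293; I≈9.770588, D=e−e_prev≈8.758967; u=3/2·5.368293+5/4·9.770588+1·8.758967≈29.024641; next y=-7/10·(-6.368293)+1/4·29.024641≈11.713965
n=5: y≈11.713965, sp=-1, e=sp−y≈-12.713965; I≈-2.943377, D=e−e_prev≈-18.082258; u=3/2·(-12.713965)+5/4·(-2.943377)+1·(-18.082258)≈-40.832427; next y=-7/10·11.713965+1/4·(-40.832427)≈-18.407882
n=6: y≈-18.407882, sp=-1, e=sp−y≈17.407882; I≈14.464505, D=e−e_prev≈30.121848; u=3/2·17.407882+5/4·14.464505+1·30.121848≈74.314303; next y=-7/10·(-18.407882)+1/4·74.314303≈31.464093
n=7: y≈31.464093, sp=-1, e=sp−y≈-32.464093; I≈-17.999588, D=e−e_prev≈-49.871976; u=3/2·(-32.464093)+5/4·(-17.999588)+1·(-49.871976)≈-121.067601; next y=-7/10·31.464093+1/4·(-121.067601)≈-52.291766
n=8: y≈-52.291766, sp=-1, e=sp−y≈51.291766; I≈33.292177, D=e−e_prev≈83.755859; u=3/2·51.291766+5/4·33.292177+1·83.755859≈202.308730; next y=-7/10·(-52.291766)+1/4·202.308730≈87.181418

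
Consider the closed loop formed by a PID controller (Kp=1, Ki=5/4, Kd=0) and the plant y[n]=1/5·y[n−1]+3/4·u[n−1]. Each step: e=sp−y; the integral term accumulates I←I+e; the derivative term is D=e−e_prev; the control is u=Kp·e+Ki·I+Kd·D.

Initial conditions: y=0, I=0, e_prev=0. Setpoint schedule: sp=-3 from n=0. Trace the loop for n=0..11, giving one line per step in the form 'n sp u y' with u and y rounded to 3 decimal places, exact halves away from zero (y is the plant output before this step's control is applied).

(exact arithmetic carried between steps; '≈' marks a value shown rounded to 6 d.p. or computed from one; I and e_prev carry over from the previous line; the table rounds u and y to 3 d.p., halves away from zero)
n=0: y=0, sp=-3, e=sp−y=-3; I=-3, D=e−e_prev=-3; u=1·(-3)+5/4·(-3)+0·(-3)=-6.75; next y=1/5·0+3/4·(-6.75)=-5.0625
n=1: y=-5.0625, sp=-3, e=sp−y=2.0625; I=-0.9375, D=e−e_prev=5.0625; u=1·2.0625+5/4·(-0.9375)+0·5.0625=0.890625; next y=1/5·(-5.0625)+3/4·0.890625≈-0.344531
n=2: y≈-0.344531, sp=-3, e=sp−y≈-2.655469; I≈-3.592969, D=e−e_prev≈-4.717969; u=1·(-2.655469)+5/4·(-3.592969)+0·(-4.717969)≈-7.146680; next y=1/5·(-0.344531)+3/4·(-7.146680)≈-5.428916
n=3: y≈-5.428916, sp=-3, e=sp−y≈2.428916; I≈-1.164053, D=e−e_prev≈5.084385; u=1·2.428916+5/4·(-1.164053)+0·5.084385≈0.973850; next y=1/5·(-5.428916)+3/4·0.973850≈-0.355396
n=4: y≈-0.355396, sp=-3, e=sp−y≈-2.644604; I≈-3.808657, D=e−e_prev≈-5.073520; u=1·(-2.644604)+5/4·(-3.808657)+0·(-5.073520)≈-7.405426; next y=1/5·(-0.355396)+3/4·(-7.405426)≈-5.625148
n=5: y≈-5.625148, sp=-3, e=sp−y≈2.625148; I≈-1.183509, D=e−e_prev≈5.269753; u=1·2.625148+5/4·(-1.183509)+0·5.269753≈1.145763; next y=1/5·(-5.625148)+3/4·1.145763≈-0.265708
n=6: y≈-0.265708, sp=-3, e=sp−y≈-2.734292; I≈-3.917801, D=e−e_prev≈-5.359441; u=1·(-2.734292)+5/4·(-3.917801)+0·(-5.359441)≈-7.631543; next y=1/5·(-0.265708)+3/4·(-7.631543)≈-5.776799
n=7: y≈-5.776799, sp=-3, e=sp−y≈2.776799; I≈-1.141002, D=e−e_prev≈5.511091; u=1·2.776799+5/4·(-1.141002)+0·5.511091≈1.350547; next y=1/5·(-5.776799)+3/4·1.350547≈-0.142450
n=8: y≈-0.142450, sp=-3, e=sp−y≈-2.857550; I≈-3.998552, D=e−e_prev≈-5.634349; u=1·(-2.857550)+5/4·(-3.998552)+0·(-5.634349)≈-7.855740; next y=1/5·(-0.142450)+3/4·(-7.855740)≈-5.920295
n=9: y≈-5.920295, sp=-3, e=sp−y≈2.920295; I≈-1.078257, D=e−e_prev≈5.777846; u=1·2.920295+5/4·(-1.078257)+0·5.777846≈1.572474; next y=1/5·(-5.920295)+3/4·1.572474≈-0.004703
n=10: y≈-0.004703, sp=-3, e=sp−y≈-2.995297; I≈-4.073553, D=e−e_prev≈-5.915592; u=1·(-2.995297)+5/4·(-4.073553)+0·(-5.915592)≈-8.087238; next y=1/5·(-0.004703)+3/4·(-8.087238)≈-6.066370
n=11: y≈-6.066370, sp=-3, e=sp−y≈3.066370; I≈-1.007184, D=e−e_prev≈6.061666; u=1·3.066370+5/4·(-1.007184)+0·6.061666≈1.807390; next y=1/5·(-6.066370)+3/4·1.807390≈0.142268

0 -3 -6.750 0.000
1 -3 0.891 -5.063
2 -3 -7.147 -0.345
3 -3 0.974 -5.429
4 -3 -7.405 -0.355
5 -3 1.146 -5.625
6 -3 -7.632 -0.266
7 -3 1.351 -5.777
8 -3 -7.856 -0.142
9 -3 1.572 -5.920
10 -3 -8.087 -0.005
11 -3 1.807 -6.066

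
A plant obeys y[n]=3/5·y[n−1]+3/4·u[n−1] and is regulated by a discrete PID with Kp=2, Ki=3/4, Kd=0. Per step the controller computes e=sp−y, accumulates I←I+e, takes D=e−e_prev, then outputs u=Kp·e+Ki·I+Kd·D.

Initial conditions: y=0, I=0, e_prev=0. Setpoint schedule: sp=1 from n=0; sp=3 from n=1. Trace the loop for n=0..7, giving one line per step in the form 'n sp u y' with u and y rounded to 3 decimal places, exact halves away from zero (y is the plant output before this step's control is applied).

0 1 2.750 0.000
1 3 3.328 2.063
2 3 -0.564 3.734
3 3 4.156 1.817
4 3 -1.530 4.207
5 3 5.348 1.377
6 3 -2.951 4.837
7 3 7.078 0.689

(exact arithmetic carried between steps; '≈' marks a value shown rounded to 6 d.p. or computed from one; I and e_prev carry over from the previous line; the table rounds u and y to 3 d.p., halves away from zero)
n=0: y=0, sp=1, e=sp−y=1; I=1, D=e−e_prev=1; u=2·1+3/4·1+0·1=2.75; next y=3/5·0+3/4·2.75=2.0625
n=1: y=2.0625, sp=3, e=sp−y=0.9375; I=1.9375, D=e−e_prev=-0.0625; u=2·0.9375+3/4·1.9375+0·(-0.0625)=3.328125; next y=3/5·2.0625+3/4·3.328125≈3.733594
n=2: y≈3.733594, sp=3, e=sp−y≈-0.733594; I≈1.203906, D=e−e_prev≈-1.671094; u=2·(-0.733594)+3/4·1.203906+0·(-1.671094)≈-0.564258; next y=3/5·3.733594+3/4·(-0.564258)≈1.816963
n=3: y≈1.816963, sp=3, e=sp−y≈1.183037; I≈2.386943, D=e−e_prev≈1.916631; u=2·1.183037+3/4·2.386943+0·1.916631≈4.156282; next y=3/5·1.816963+3/4·4.156282≈4.207389
n=4: y≈4.207389, sp=3, e=sp−y≈-1.207389; I≈1.179554, D=e−e_prev≈-2.390426; u=2·(-1.207389)+3/4·1.179554+0·(-2.390426)≈-1.530112; next y=3/5·4.207389+3/4·(-1.530112)≈1.376849
n=5: y≈1.376849, sp=3, e=sp−y≈1.623151; I≈2.802705, D=e−e_prev≈2.830540; u=2·1.623151+3/4·2.802705+0·2.830540≈5.348331; next y=3/5·1.376849+3/4·5.348331≈4.837357
n=6: y≈4.837357, sp=3, e=sp−y≈-1.837357; I≈0.965348, D=e−e_prev≈-3.460508; u=2·(-1.837357)+3/4·0.965348+0·(-3.460508)≈-2.950704; next y=3/5·4.837357+3/4·(-2.950704)≈0.689386
n=7: y≈0.689386, sp=3, e=sp−y≈2.310614; I≈3.275961, D=e−e_prev≈4.147971; u=2·2.310614+3/4·3.275961+0·4.147971≈7.078198; next y=3/5·0.689386+3/4·7.078198≈5.722280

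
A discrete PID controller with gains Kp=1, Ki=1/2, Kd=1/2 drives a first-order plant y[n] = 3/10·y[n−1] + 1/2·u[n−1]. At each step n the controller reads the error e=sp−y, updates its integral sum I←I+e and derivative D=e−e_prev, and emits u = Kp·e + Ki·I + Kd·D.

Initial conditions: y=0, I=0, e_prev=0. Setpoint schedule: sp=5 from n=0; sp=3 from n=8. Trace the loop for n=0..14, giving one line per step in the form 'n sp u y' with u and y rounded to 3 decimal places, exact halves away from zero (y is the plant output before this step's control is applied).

0 5 10.000 0.000
1 5 0.000 5.000
2 5 9.500 1.500
3 5 2.100 5.200
4 5 9.030 2.610
5 5 3.554 5.298
6 5 8.612 3.366
7 5 4.564 5.316
8 3 4.259 3.877
9 3 5.269 3.293
10 3 4.171 3.623
11 3 4.925 3.172
12 3 4.130 3.414
13 3 4.694 3.089
14 3 4.118 3.274

(exact arithmetic carried between steps; '≈' marks a value shown rounded to 6 d.p. or computed from one; I and e_prev carry over from the previous line; the table rounds u and y to 3 d.p., halves away from zero)
n=0: y=0, sp=5, e=sp−y=5; I=5, D=e−e_prev=5; u=1·5+1/2·5+1/2·5=10; next y=3/10·0+1/2·10=5
n=1: y=5, sp=5, e=sp−y=0; I=5, D=e−e_prev=-5; u=1·0+1/2·5+1/2·(-5)=0; next y=3/10·5+1/2·0=1.5
n=2: y=1.5, sp=5, e=sp−y=3.5; I=8.5, D=e−e_prev=3.5; u=1·3.5+1/2·8.5+1/2·3.5=9.5; next y=3/10·1.5+1/2·9.5=5.2
n=3: y=5.2, sp=5, e=sp−y=-0.2; I=8.3, D=e−e_prev=-3.7; u=1·(-0.2)+1/2·8.3+1/2·(-3.7)=2.1; next y=3/10·5.2+1/2·2.1=2.61
n=4: y=2.61, sp=5, e=sp−y=2.39; I=10.69, D=e−e_prev=2.59; u=1·2.39+1/2·10.69+1/2·2.59=9.03; next y=3/10·2.61+1/2·9.03=5.298
n=5: y=5.298, sp=5, e=sp−y=-0.298; I=10.392, D=e−e_prev=-2.688; u=1·(-0.298)+1/2·10.392+1/2·(-2.688)=3.554; next y=3/10·5.298+1/2·3.554=3.3664
n=6: y=3.3664, sp=5, e=sp−y=1.6336; I=12.0256, D=e−e_prev=1.9316; u=1·1.6336+1/2·12.0256+1/2·1.9316=8.6122; next y=3/10·3.3664+1/2·8.6122=5.31602
n=7: y=5.31602, sp=5, e=sp−y=-0.31602; I=11.70958, D=e−e_prev=-1.94962; u=1·(-0.31602)+1/2·11.70958+1/2·(-1.94962)=4.56396; next y=3/10·5.31602+1/2·4.56396=3.876786
n=8: y=3.876786, sp=3, e=sp−y=-0.876786; I=10.832794, D=e−e_prev=-0.560766; u=1·(-0.876786)+1/2·10.832794+1/2·(-0.560766)=4.259228; next y=3/10·3.876786+1/2·4.259228≈3.292650
n=9: y≈3.292650, sp=3, e=sp−y≈-0.292650; I≈10.540144, D=e−e_prev≈0.584136; u=1·(-0.292650)+1/2·10.540144+1/2·0.584136≈5.269490; next y=3/10·3.292650+1/2·5.269490≈3.622540
n=10: y≈3.622540, sp=3, e=sp−y≈-0.622540; I≈9.917604, D=e−e_prev≈-0.329890; u=1·(-0.622540)+1/2·9.917604+1/2·(-0.329890)≈4.171317; next y=3/10·3.622540+1/2·4.171317≈3.172420
n=11: y≈3.172420, sp=3, e=sp−y≈-0.172420; I≈9.745184, D=e−e_prev≈0.450120; u=1·(-0.172420)+1/2·9.745184+1/2·0.450120≈4.925231; next y=3/10·3.172420+1/2·4.925231≈3.414342
n=12: y≈3.414342, sp=3, e=sp−y≈-0.414342; I≈9.330842, D=e−e_prev≈-0.241921; u=1·(-0.414342)+1/2·9.330842+1/2·(-0.241921)≈4.130118; next y=3/10·3.414342+1/2·4.130118≈3.089362
n=13: y≈3.089362, sp=3, e=sp−y≈-0.089362; I≈9.241480, D=e−e_prev≈0.324980; u=1·(-0.089362)+1/2·9.241480+1/2·0.324980≈4.693868; next y=3/10·3.089362+1/2·4.693868≈3.273743
n=14: y≈3.273743, sp=3, e=sp−y≈-0.273743; I≈8.967737, D=e−e_prev≈-0.184381; u=1·(-0.273743)+1/2·8.967737+1/2·(-0.184381)≈4.117936; next y=3/10·3.273743+1/2·4.117936≈3.041091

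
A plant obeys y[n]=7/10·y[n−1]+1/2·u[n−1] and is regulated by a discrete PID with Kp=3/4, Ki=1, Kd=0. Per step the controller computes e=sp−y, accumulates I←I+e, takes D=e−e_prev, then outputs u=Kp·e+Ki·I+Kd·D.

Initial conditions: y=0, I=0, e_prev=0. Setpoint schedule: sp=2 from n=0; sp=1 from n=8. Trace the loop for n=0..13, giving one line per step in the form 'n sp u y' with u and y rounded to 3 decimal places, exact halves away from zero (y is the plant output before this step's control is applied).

(exact arithmetic carried between steps; '≈' marks a value shown rounded to 6 d.p. or computed from one; I and e_prev carry over from the previous line; the table rounds u and y to 3 d.p., halves away from zero)
n=0: y=0, sp=2, e=sp−y=2; I=2, D=e−e_prev=2; u=3/4·2+1·2+0·2=3.5; next y=7/10·0+1/2·3.5=1.75
n=1: y=1.75, sp=2, e=sp−y=0.25; I=2.25, D=e−e_prev=-1.75; u=3/4·0.25+1·2.25+0·(-1.75)=2.4375; next y=7/10·1.75+1/2·2.4375=2.44375
n=2: y=2.44375, sp=2, e=sp−y=-0.44375; I=1.80625, D=e−e_prev=-0.69375; u=3/4·(-0.44375)+1·1.80625+0·(-0.69375)≈1.473438; next y=7/10·2.44375+1/2·1.473438≈2.447344
n=3: y≈2.447344, sp=2, e=sp−y≈-0.447344; I≈1.358906, D=e−e_prev≈-0.003594; u=3/4·(-0.447344)+1·1.358906+0·(-0.003594)≈1.023398; next y=7/10·2.447344+1/2·1.023398≈2.224840
n=4: y≈2.224840, sp=2, e=sp−y≈-0.224840; I≈1.134066, D=e−e_prev≈0.222504; u=3/4·(-0.224840)+1·1.134066+0·0.222504≈0.965437; next y=7/10·2.224840+1/2·0.965437≈2.040106
n=5: y≈2.040106, sp=2, e=sp−y≈-0.040106; I≈1.093960, D=e−e_prev≈0.184734; u=3/4·(-0.040106)+1·1.093960+0·0.184734≈1.063881; next y=7/10·2.040106+1/2·1.063881≈1.960015
n=6: y≈1.960015, sp=2, e=sp−y≈0.039985; I≈1.133946, D=e−e_prev≈0.080092; u=3/4·0.039985+1·1.133946+0·0.080092≈1.163935; next y=7/10·1.960015+1/2·1.163935≈1.953978
n=7: y≈1.953978, sp=2, e=sp−y≈0.046022; I≈1.179968, D=e−e_prev≈0.006037; u=3/4·0.046022+1·1.179968+0·0.006037≈1.214485; next y=7/10·1.953978+1/2·1.214485≈1.975027
n=8: y≈1.975027, sp=1, e=sp−y≈-0.975027; I≈0.204941, D=e−e_prev≈-1.021049; u=3/4·(-0.975027)+1·0.204941+0·(-1.021049)≈-0.526329; next y=7/10·1.975027+1/2·(-0.526329)≈1.119354
n=9: y≈1.119354, sp=1, e=sp−y≈-0.119354; I≈0.085587, D=e−e_prev≈0.855672; u=3/4·(-0.119354)+1·0.085587+0·0.855672≈-0.003929; next y=7/10·1.119354+1/2·(-0.003929)≈0.781584
n=10: y≈0.781584, sp=1, e=sp−y≈0.218416; I≈0.304003, D=e−e_prev≈0.337771; u=3/4·0.218416+1·0.304003+0·0.337771≈0.467816; next y=7/10·0.781584+1/2·0.467816≈0.781016
n=11: y≈0.781016, sp=1, e=sp−y≈0.218984; I≈0.522987, D=e−e_prev≈0.000567; u=3/4·0.218984+1·0.522987+0·0.000567≈0.687225; next y=7/10·0.781016+1/2·0.687225≈0.890324
n=12: y≈0.890324, sp=1, e=sp−y≈0.109676; I≈0.632663, D=e−e_prev≈-0.109307; u=3/4·0.109676+1·0.632663+0·(-0.109307)≈0.714920; next y=7/10·0.890324+1/2·0.714920≈0.980687
n=13: y≈0.980687, sp=1, e=sp−y≈0.019313; I≈0.651976, D=e−e_prev≈-0.090363; u=3/4·0.019313+1·0.651976+0·(-0.090363)≈0.666461; next y=7/10·0.980687+1/2·0.666461≈1.019711

0 2 3.500 0.000
1 2 2.438 1.750
2 2 1.473 2.444
3 2 1.023 2.447
4 2 0.965 2.225
5 2 1.064 2.040
6 2 1.164 1.960
7 2 1.214 1.954
8 1 -0.526 1.975
9 1 -0.004 1.119
10 1 0.468 0.782
11 1 0.687 0.781
12 1 0.715 0.890
13 1 0.666 0.981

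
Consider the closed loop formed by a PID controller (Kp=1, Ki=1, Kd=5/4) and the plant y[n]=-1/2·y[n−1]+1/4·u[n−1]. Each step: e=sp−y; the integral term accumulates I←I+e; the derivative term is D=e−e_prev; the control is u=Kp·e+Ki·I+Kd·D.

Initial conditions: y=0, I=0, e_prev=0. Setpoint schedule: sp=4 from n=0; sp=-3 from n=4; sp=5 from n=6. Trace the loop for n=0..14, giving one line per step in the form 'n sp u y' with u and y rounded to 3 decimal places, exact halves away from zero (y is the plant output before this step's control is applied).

(exact arithmetic carried between steps; '≈' marks a value shown rounded to 6 d.p. or computed from one; I and e_prev carry over from the previous line; the table rounds u and y to 3 d.p., halves away from zero)
n=0: y=0, sp=4, e=sp−y=4; I=4, D=e−e_prev=4; u=1·4+1·4+5/4·4=13; next y=-1/2·0+1/4·13=3.25
n=1: y=3.25, sp=4, e=sp−y=0.75; I=4.75, D=e−e_prev=-3.25; u=1·0.75+1·4.75+5/4·(-3.25)=1.4375; next y=-1/2·3.25+1/4·1.4375=-1.265625
n=2: y=-1.265625, sp=4, e=sp−y=5.265625; I=10.015625, D=e−e_prev=4.515625; u=1·5.265625+1·10.015625+5/4·4.515625≈20.925781; next y=-1/2·(-1.265625)+1/4·20.925781≈5.864258
n=3: y≈5.864258, sp=4, e=sp−y≈-1.864258; I≈8.151367, D=e−e_prev≈-7.129883; u=1·(-1.864258)+1·8.151367+5/4·(-7.129883)≈-2.625244; next y=-1/2·5.864258+1/4·(-2.625244)≈-3.588440
n=4: y≈-3.588440, sp=-3, e=sp−y≈0.588440; I≈8.739807, D=e−e_prev≈2.452698; u=1·0.588440+1·8.739807+5/4·2.452698≈12.394119; next y=-1/2·(-3.588440)+1/4·12.394119≈4.892750
n=5: y≈4.892750, sp=-3, e=sp−y≈-7.892750; I≈0.847057, D=e−e_prev≈-8.481190; u=1·(-7.892750)+1·0.847057+5/4·(-8.481190)≈-17.647180; next y=-1/2·4.892750+1/4·(-17.647180)≈-6.858170
n=6: y≈-6.858170, sp=5, e=sp−y≈11.858170; I≈12.705227, D=e−e_prev≈19.750920; u=1·11.858170+1·12.705227+5/4·19.750920≈49.252046; next y=-1/2·(-6.858170)+1/4·49.252046≈15.742096
n=7: y≈15.742096, sp=5, e=sp−y≈-10.742096; I≈1.963131, D=e−e_prev≈-22.600266; u=1·(-10.742096)+1·1.963131+5/4·(-22.600266)≈-37.029299; next y=-1/2·15.742096+1/4·(-37.029299)≈-17.128373
n=8: y≈-17.128373, sp=5, e=sp−y≈22.128373; I≈24.091504, D=e−e_prev≈32.870469; u=1·22.128373+1·24.091504+5/4·32.870469≈87.307963; next y=-1/2·(-17.128373)+1/4·87.307963≈30.391177
n=9: y≈30.391177, sp=5, e=sp−y≈-25.391177; I≈-1.299674, D=e−e_prev≈-47.519550; u=1·(-25.391177)+1·(-1.299674)+5/4·(-47.519550)≈-86.090289; next y=-1/2·30.391177+1/4·(-86.090289)≈-36.718161
n=10: y≈-36.718161, sp=5, e=sp−y≈41.718161; I≈40.418487, D=e−e_prev≈67.109338; u=1·41.718161+1·40.418487+5/4·67.109338≈166.023321; next y=-1/2·(-36.718161)+1/4·166.023321≈59.864911
n=11: y≈59.864911, sp=5, e=sp−y≈-54.864911; I≈-14.446423, D=e−e_prev≈-96.583071; u=1·(-54.864911)+1·(-14.446423)+5/4·(-96.583071)≈-190.040173; next y=-1/2·59.864911+1/4·(-190.040173)≈-77.442499
n=12: y≈-77.442499, sp=5, e=sp−y≈82.442499; I≈67.996075, D=e−e_prev≈137.307409; u=1·82.442499+1·67.996075+5/4·137.307409≈322.072835; next y=-1/2·(-77.442499)+1/4·322.072835≈119.239458
n=13: y≈119.239458, sp=5, e=sp−y≈-114.239458; I≈-46.243383, D=e−e_prev≈-196.681957; u=1·(-114.239458)+1·(-46.243383)+5/4·(-196.681957)≈-406.335287; next y=-1/2·119.239458+1/4·(-406.335287)≈-161.203551
n=14: y≈-161.203551, sp=5, e=sp−y≈166.203551; I≈119.960168, D=e−e_prev≈280.443009; u=1·166.203551+1·119.960168+5/4·280.443009≈636.717480; next y=-1/2·(-161.203551)+1/4·636.717480≈239.781145

0 4 13.000 0.000
1 4 1.438 3.250
2 4 20.926 -1.266
3 4 -2.625 5.864
4 -3 12.394 -3.588
5 -3 -17.647 4.893
6 5 49.252 -6.858
7 5 -37.029 15.742
8 5 87.308 -17.128
9 5 -86.090 30.391
10 5 166.023 -36.718
11 5 -190.040 59.865
12 5 322.073 -77.442
13 5 -406.335 119.239
14 5 636.717 -161.204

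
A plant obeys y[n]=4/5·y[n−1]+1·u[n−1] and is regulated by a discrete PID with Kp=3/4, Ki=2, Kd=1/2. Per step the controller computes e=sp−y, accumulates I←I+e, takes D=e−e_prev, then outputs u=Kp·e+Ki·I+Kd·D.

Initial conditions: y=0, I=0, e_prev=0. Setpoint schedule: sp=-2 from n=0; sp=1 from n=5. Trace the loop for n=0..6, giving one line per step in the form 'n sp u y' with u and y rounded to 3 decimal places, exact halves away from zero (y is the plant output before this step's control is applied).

0 -2 -6.500 0.000
1 -2 11.625 -6.500
2 -2 -24.631 6.425
3 -2 49.209 -19.491
4 -2 -101.365 33.616
5 1 214.994 -74.472
6 1 -436.743 155.416

(exact arithmetic carried between steps; '≈' marks a value shown rounded to 6 d.p. or computed from one; I and e_prev carry over from the previous line; the table rounds u and y to 3 d.p., halves away from zero)
n=0: y=0, sp=-2, e=sp−y=-2; I=-2, D=e−e_prev=-2; u=3/4·(-2)+2·(-2)+1/2·(-2)=-6.5; next y=4/5·0+1·(-6.5)=-6.5
n=1: y=-6.5, sp=-2, e=sp−y=4.5; I=2.5, D=e−e_prev=6.5; u=3/4·4.5+2·2.5+1/2·6.5=11.625; next y=4/5·(-6.5)+1·11.625=6.425
n=2: y=6.425, sp=-2, e=sp−y=-8.425; I=-5.925, D=e−e_prev=-12.925; u=3/4·(-8.425)+2·(-5.925)+1/2·(-12.925)=-24.63125; next y=4/5·6.425+1·(-24.63125)=-19.49125
n=3: y=-19.49125, sp=-2, e=sp−y=17.49125; I=11.56625, D=e−e_prev=25.91625; u=3/4·17.49125+2·11.56625+1/2·25.91625≈49.209063; next y=4/5·(-19.49125)+1·49.209063≈33.616063
n=4: y≈33.616063, sp=-2, e=sp−y≈-35.616063; I≈-24.049813, D=e−e_prev≈-53.107313; u=3/4·(-35.616063)+2·(-24.049813)+1/2·(-53.107313)≈-101.365328; next y=4/5·33.616063+1·(-101.365328)≈-74.472478
n=5: y≈-74.472478, sp=1, e=sp−y≈75.472478; I≈51.422666, D=e−e_prev≈111.088541; u=3/4·75.472478+2·51.422666+1/2·111.088541≈214.993960; next y=4/5·(-74.472478)+1·214.993960≈155.415978
n=6: y≈155.415978, sp=1, e=sp−y≈-154.415978; I≈-102.993312, D=e−e_prev≈-229.888456; u=3/4·(-154.415978)+2·(-102.993312)+1/2·(-229.888456)≈-436.742835; next y=4/5·155.415978+1·(-436.742835)≈-312.410053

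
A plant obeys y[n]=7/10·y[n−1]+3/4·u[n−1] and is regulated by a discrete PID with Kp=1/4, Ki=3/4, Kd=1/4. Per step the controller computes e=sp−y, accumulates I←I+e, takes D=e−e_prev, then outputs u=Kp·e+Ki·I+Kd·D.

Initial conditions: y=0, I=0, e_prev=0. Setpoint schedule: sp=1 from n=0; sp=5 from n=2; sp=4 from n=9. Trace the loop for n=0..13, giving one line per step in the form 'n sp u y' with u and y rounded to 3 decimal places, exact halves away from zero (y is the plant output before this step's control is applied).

(exact arithmetic carried between steps; '≈' marks a value shown rounded to 6 d.p. or computed from one; I and e_prev carry over from the previous line; the table rounds u and y to 3 d.p., halves away from zero)
n=0: y=0, sp=1, e=sp−y=1; I=1, D=e−e_prev=1; u=1/4·1+3/4·1+1/4·1=1.25; next y=7/10·0+3/4·1.25=0.9375
n=1: y=0.9375, sp=1, e=sp−y=0.0625; I=1.0625, D=e−e_prev=-0.9375; u=1/4·0.0625+3/4·1.0625+1/4·(-0.9375)=0.578125; next y=7/10·0.9375+3/4·0.578125≈1.089844
n=2: y≈1.089844, sp=5, e=sp−y≈3.910156; I≈4.972656, D=e−e_prev≈3.847656; u=1/4·3.910156+3/4·4.972656+1/4·3.847656≈5.668945; next y=7/10·1.089844+3/4·5.668945≈5.014600
n=3: y≈5.014600, sp=5, e=sp−y≈-0.014600; I≈4.958057, D=e−e_prev≈-3.924756; u=1/4·(-0.014600)+3/4·4.958057+1/4·(-3.924756)≈2.733704; next y=7/10·5.014600+3/4·2.733704≈5.560497
n=4: y≈5.560497, sp=5, e=sp−y≈-0.560497; I≈4.397559, D=e−e_prev≈-0.545898; u=1/4·(-0.560497)+3/4·4.397559+1/4·(-0.545898)≈3.021571; next y=7/10·5.560497+3/4·3.021571≈6.158526
n=5: y≈6.158526, sp=5, e=sp−y≈-1.158526; I≈3.239033, D=e−e_prev≈-0.598029; u=1/4·(-1.158526)+3/4·3.239033+1/4·(-0.598029)≈1.990136; next y=7/10·6.158526+3/4·1.990136≈5.803570
n=6: y≈5.803570, sp=5, e=sp−y≈-0.803570; I≈2.435463, D=e−e_prev≈0.354956; u=1/4·(-0.803570)+3/4·2.435463+1/4·0.354956≈1.714443; next y=7/10·5.803570+3/4·1.714443≈5.348332
n=7: y≈5.348332, sp=5, e=sp−y≈-0.348332; I≈2.087131, D=e−e_prev≈0.455239; u=1/4·(-0.348332)+3/4·2.087131+1/4·0.455239≈1.592075; next y=7/10·5.348332+3/4·1.592075≈4.937888
n=8: y≈4.937888, sp=5, e=sp−y≈0.062112; I≈2.149242, D=e−e_prev≈0.410443; u=1/4·0.062112+3/4·2.149242+1/4·0.410443≈1.730071; next y=7/10·4.937888+3/4·1.730071≈4.754075
n=9: y≈4.754075, sp=4, e=sp−y≈-0.754075; I≈1.395168, D=e−e_prev≈-0.816186; u=1/4·(-0.754075)+3/4·1.395168+1/4·(-0.816186)≈0.653810; next y=7/10·4.754075+3/4·0.653810≈3.818210
n=10: y≈3.818210, sp=4, e=sp−y≈0.181790; I≈1.576957, D=e−e_prev≈0.935865; u=1/4·0.181790+3/4·1.576957+1/4·0.935865≈1.462132; next y=7/10·3.818210+3/4·1.462132≈3.769346
n=11: y≈3.769346, sp=4, e=sp−y≈0.230654; I≈1.807612, D=e−e_prev≈0.048864; u=1/4·0.230654+3/4·1.807612+1/4·0.048864≈1.425588; next y=7/10·3.769346+3/4·1.425588≈3.707733
n=12: y≈3.707733, sp=4, e=sp−y≈0.292267; I≈2.099878, D=e−e_prev≈0.061613; u=1/4·0.292267+3/4·2.099878+1/4·0.061613≈1.663378; next y=7/10·3.707733+3/4·1.663378≈3.842947
n=13: y≈3.842947, sp=4, e=sp−y≈0.157053; I≈2.256931, D=e−e_prev≈-0.135214; u=1/4·0.157053+3/4·2.256931+1/4·(-0.135214)≈1.698158; next y=7/10·3.842947+3/4·1.698158≈3.963682

0 1 1.250 0.000
1 1 0.578 0.938
2 5 5.669 1.090
3 5 2.734 5.015
4 5 3.022 5.560
5 5 1.990 6.159
6 5 1.714 5.804
7 5 1.592 5.348
8 5 1.730 4.938
9 4 0.654 4.754
10 4 1.462 3.818
11 4 1.426 3.769
12 4 1.663 3.708
13 4 1.698 3.843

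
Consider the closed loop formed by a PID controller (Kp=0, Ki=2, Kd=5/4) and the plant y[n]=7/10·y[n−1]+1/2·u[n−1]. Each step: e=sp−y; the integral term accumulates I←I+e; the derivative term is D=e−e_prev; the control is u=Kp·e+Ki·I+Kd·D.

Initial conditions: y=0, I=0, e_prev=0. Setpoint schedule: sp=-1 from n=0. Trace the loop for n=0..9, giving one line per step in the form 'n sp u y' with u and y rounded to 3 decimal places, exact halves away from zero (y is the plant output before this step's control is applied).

(exact arithmetic carried between steps; '≈' marks a value shown rounded to 6 d.p. or computed from one; I and e_prev carry over from the previous line; the table rounds u and y to 3 d.p., halves away from zero)
n=0: y=0, sp=-1, e=sp−y=-1; I=-1, D=e−e_prev=-1; u=0·(-1)+2·(-1)+5/4·(-1)=-3.25; next y=7/10·0+1/2·(-3.25)=-1.625
n=1: y=-1.625, sp=-1, e=sp−y=0.625; I=-0.375, D=e−e_prev=1.625; u=0·0.625+2·(-0.375)+5/4·1.625=1.28125; next y=7/10·(-1.625)+1/2·1.28125=-0.496875
n=2: y=-0.496875, sp=-1, e=sp−y=-0.503125; I=-0.878125, D=e−e_prev=-1.128125; u=0·(-0.503125)+2·(-0.878125)+5/4·(-1.128125)≈-3.166406; next y=7/10·(-0.496875)+1/2·(-3.166406)≈-1.931016
n=3: y≈-1.931016, sp=-1, e=sp−y≈0.931016; I≈0.052891, D=e−e_prev≈1.434141; u=0·0.931016+2·0.052891+5/4·1.434141≈1.898457; next y=7/10·(-1.931016)+1/2·1.898457≈-0.402482
n=4: y≈-0.402482, sp=-1, e=sp−y≈-0.597518; I≈-0.544627, D=e−e_prev≈-1.528533; u=0·(-0.597518)+2·(-0.544627)+5/4·(-1.528533)≈-2.999920; next y=7/10·(-0.402482)+1/2·(-2.999920)≈-1.781698
n=5: y≈-1.781698, sp=-1, e=sp−y≈0.781698; I≈0.237071, D=e−e_prev≈1.379215; u=0·0.781698+2·0.237071+5/4·1.379215≈2.198161; next y=7/10·(-1.781698)+1/2·2.198161≈-0.148108
n=6: y≈-0.148108, sp=-1, e=sp−y≈-0.851892; I≈-0.614821, D=e−e_prev≈-1.633590; u=0·(-0.851892)+2·(-0.614821)+5/4·(-1.633590)≈-3.271630; next y=7/10·(-0.148108)+1/2·(-3.271630)≈-1.739490
n=7: y≈-1.739490, sp=-1, e=sp−y≈0.739490; I≈0.124669, D=e−e_prev≈1.591383; u=0·0.739490+2·0.124669+5/4·1.591383≈2.238567; next y=7/10·(-1.739490)+1/2·2.238567≈-0.098360
n=8: y≈-0.098360, sp=-1, e=sp−y≈-0.901640; I≈-0.776971, D=e−e_prev≈-1.641130; u=0·(-0.901640)+2·(-0.776971)+5/4·(-1.641130)≈-3.605355; next y=7/10·(-0.098360)+1/2·(-3.605355)≈-1.871529
n=9: y≈-1.871529, sp=-1, e=sp−y≈0.871529; I≈0.094559, D=e−e_prev≈1.773169; u=0·0.871529+2·0.094559+5/4·1.773169≈2.405579; next y=7/10·(-1.871529)+1/2·2.405579≈-0.107281

0 -1 -3.250 0.000
1 -1 1.281 -1.625
2 -1 -3.166 -0.497
3 -1 1.898 -1.931
4 -1 -3.000 -0.402
5 -1 2.198 -1.782
6 -1 -3.272 -0.148
7 -1 2.239 -1.739
8 -1 -3.605 -0.098
9 -1 2.406 -1.872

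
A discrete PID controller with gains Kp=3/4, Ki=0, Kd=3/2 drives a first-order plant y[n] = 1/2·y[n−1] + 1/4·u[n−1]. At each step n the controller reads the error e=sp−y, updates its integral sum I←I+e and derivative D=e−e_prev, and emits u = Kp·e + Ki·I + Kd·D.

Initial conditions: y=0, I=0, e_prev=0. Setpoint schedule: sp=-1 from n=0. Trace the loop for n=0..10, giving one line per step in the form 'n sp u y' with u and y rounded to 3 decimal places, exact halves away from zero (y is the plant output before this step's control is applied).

(exact arithmetic carried between steps; '≈' marks a value shown rounded to 6 d.p. or computed from one; I and e_prev carry over from the previous line; the table rounds u and y to 3 d.p., halves away from zero)
n=0: y=0, sp=-1, e=sp−y=-1; I=-1, D=e−e_prev=-1; u=3/4·(-1)+0·(-1)+3/2·(-1)=-2.25; next y=1/2·0+1/4·(-2.25)=-0.5625
n=1: y=-0.5625, sp=-1, e=sp−y=-0.4375; I=-1.4375, D=e−e_prev=0.5625; u=3/4·(-0.4375)+0·(-1.4375)+3/2·0.5625=0.515625; next y=1/2·(-0.5625)+1/4·0.515625≈-0.152344
n=2: y≈-0.152344, sp=-1, e=sp−y≈-0.847656; I≈-2.285156, D=e−e_prev≈-0.410156; u=3/4·(-0.847656)+0·(-2.285156)+3/2·(-0.410156)≈-1.250977; next y=1/2·(-0.152344)+1/4·(-1.250977)≈-0.388916
n=3: y≈-0.388916, sp=-1, e=sp−y≈-0.611084; I≈-2.896240, D=e−e_prev≈0.236572; u=3/4·(-0.611084)+0·(-2.896240)+3/2·0.236572≈-0.103455; next y=1/2·(-0.388916)+1/4·(-0.103455)≈-0.220322
n=4: y≈-0.220322, sp=-1, e=sp−y≈-0.779678; I≈-3.675919, D=e−e_prev≈-0.168594; u=3/4·(-0.779678)+0·(-3.675919)+3/2·(-0.168594)≈-0.837650; next y=1/2·(-0.220322)+1/4·(-0.837650)≈-0.319573
n=5: y≈-0.319573, sp=-1, e=sp−y≈-0.680427; I≈-4.356345, D=e−e_prev≈0.099252; u=3/4·(-0.680427)+0·(-4.356345)+3/2·0.099252≈-0.361442; next y=1/2·(-0.319573)+1/4·(-0.361442)≈-0.250147
n=6: y≈-0.250147, sp=-1, e=sp−y≈-0.749853; I≈-5.106198, D=e−e_prev≈-0.069426; u=3/4·(-0.749853)+0·(-5.106198)+3/2·(-0.069426)≈-0.666529; next y=1/2·(-0.250147)+1/4·(-0.666529)≈-0.291706
n=7: y≈-0.291706, sp=-1, e=sp−y≈-0.708294; I≈-5.814492, D=e−e_prev≈0.041559; u=3/4·(-0.708294)+0·(-5.814492)+3/2·0.041559≈-0.468883; next y=1/2·(-0.291706)+1/4·(-0.468883)≈-0.263074
n=8: y≈-0.263074, sp=-1, e=sp−y≈-0.736926; I≈-6.551418, D=e−e_prev≈-0.028632; u=3/4·(-0.736926)+0·(-6.551418)+3/2·(-0.028632)≈-0.595643; next y=1/2·(-0.263074)+1/4·(-0.595643)≈-0.280448
n=9: y≈-0.280448, sp=-1, e=sp−y≈-0.719552; I≈-7.270971, D=e−e_prev≈0.017374; u=3/4·(-0.719552)+0·(-7.270971)+3/2·0.017374≈-0.513603; next y=1/2·(-0.280448)+1/4·(-0.513603)≈-0.268625
n=10: y≈-0.268625, sp=-1, e=sp−y≈-0.731375; I≈-8.002346, D=e−e_prev≈-0.011823; u=3/4·(-0.731375)+0·(-8.002346)+3/2·(-0.011823)≈-0.566266; next y=1/2·(-0.268625)+1/4·(-0.566266)≈-0.275879

0 -1 -2.250 0.000
1 -1 0.516 -0.563
2 -1 -1.251 -0.152
3 -1 -0.103 -0.389
4 -1 -0.838 -0.220
5 -1 -0.361 -0.320
6 -1 -0.667 -0.250
7 -1 -0.469 -0.292
8 -1 -0.596 -0.263
9 -1 -0.514 -0.280
10 -1 -0.566 -0.269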